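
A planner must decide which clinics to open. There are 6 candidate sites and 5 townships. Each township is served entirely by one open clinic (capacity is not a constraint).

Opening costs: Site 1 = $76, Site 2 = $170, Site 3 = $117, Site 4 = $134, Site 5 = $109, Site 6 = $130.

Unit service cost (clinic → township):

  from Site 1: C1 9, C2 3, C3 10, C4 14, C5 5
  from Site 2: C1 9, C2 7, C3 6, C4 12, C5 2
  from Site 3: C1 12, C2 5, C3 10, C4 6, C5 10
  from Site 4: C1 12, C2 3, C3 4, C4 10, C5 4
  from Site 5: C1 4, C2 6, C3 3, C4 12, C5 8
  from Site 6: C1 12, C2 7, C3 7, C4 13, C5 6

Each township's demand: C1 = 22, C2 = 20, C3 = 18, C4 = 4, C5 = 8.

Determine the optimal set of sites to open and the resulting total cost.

For any fixed open set, each township goes to its cheapest open site; total = fixed + service.
{Site 1, Site 5}: C1→Site 5 4·22=88, C2→Site 1 3·20=60, C3→Site 5 3·18=54, C4→Site 5 12·4=48, C5→Site 1 5·8=40. Service 290; fixed 185; total 475.
{Site 5}: C1→Site 5 4·22=88, C2→Site 5 6·20=120, C3→Site 5 3·18=54, C4→Site 5 12·4=48, C5→Site 5 8·8=64. Service 374; fixed 109; total 483.
{Site 4, Site 5}: service 274 + fixed 243 = 517
{Site 1, Site 2, Site 3, Site 4, Site 5, Site 6}: C1→Site 5 4·22=88, C2→Site 1 3·20=60, C3→Site 5 3·18=54, C4→Site 3 6·4=24, C5→Site 2 2·8=16. Service 242; fixed 736; total 978.
No other subset beats 475.

Open Site 1 and Site 5; minimum total cost 475.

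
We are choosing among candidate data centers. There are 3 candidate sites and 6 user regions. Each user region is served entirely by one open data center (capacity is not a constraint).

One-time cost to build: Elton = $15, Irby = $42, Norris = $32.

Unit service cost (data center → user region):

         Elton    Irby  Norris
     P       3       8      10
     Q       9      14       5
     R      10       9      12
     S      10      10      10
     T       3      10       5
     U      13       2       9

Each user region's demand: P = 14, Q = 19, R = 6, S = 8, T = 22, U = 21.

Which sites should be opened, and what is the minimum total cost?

Open Elton, Irby and Norris; minimum total cost 468.

For any fixed open set, each user region goes to its cheapest open site; total = fixed + service.
{Elton, Irby, Norris}: P→Elton 3·14=42, Q→Norris 5·19=95, R→Irby 9·6=54, S→Elton 10·8=80, T→Elton 3·22=66, U→Irby 2·21=42. Service 379; fixed 89; total 468.
{Elton, Irby}: service 455 + fixed 57 = 512
{Irby, Norris}: P→Irby 8·14=112, Q→Norris 5·19=95, R→Irby 9·6=54, S→Irby 10·8=80, T→Norris 5·22=110, U→Irby 2·21=42. Service 493; fixed 74; total 567.
{Elton}: service 692 + fixed 15 = 707
No other subset beats 468.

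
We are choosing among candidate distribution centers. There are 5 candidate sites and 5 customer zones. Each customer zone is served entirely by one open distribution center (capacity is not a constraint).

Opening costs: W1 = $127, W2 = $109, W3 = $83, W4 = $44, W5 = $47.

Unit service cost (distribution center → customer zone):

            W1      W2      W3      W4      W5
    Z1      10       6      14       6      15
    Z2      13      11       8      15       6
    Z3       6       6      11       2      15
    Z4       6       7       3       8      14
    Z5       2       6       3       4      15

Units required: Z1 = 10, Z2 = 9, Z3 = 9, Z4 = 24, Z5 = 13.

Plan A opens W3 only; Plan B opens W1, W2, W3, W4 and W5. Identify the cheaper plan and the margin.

Plan A: {W3}: Z1→W3 14·10=140, Z2→W3 8·9=72, Z3→W3 11·9=99, Z4→W3 3·24=72, Z5→W3 3·13=39. Service 422; fixed 83; total 505.
Plan B: {W1, W2, W3, W4, W5}: Z1→W2 6·10=60, Z2→W5 6·9=54, Z3→W4 2·9=18, Z4→W3 3·24=72, Z5→W1 2·13=26. Service 230; fixed 410; total 640.
Difference: |505 − 640| = 135.

Plan A is cheaper by 135.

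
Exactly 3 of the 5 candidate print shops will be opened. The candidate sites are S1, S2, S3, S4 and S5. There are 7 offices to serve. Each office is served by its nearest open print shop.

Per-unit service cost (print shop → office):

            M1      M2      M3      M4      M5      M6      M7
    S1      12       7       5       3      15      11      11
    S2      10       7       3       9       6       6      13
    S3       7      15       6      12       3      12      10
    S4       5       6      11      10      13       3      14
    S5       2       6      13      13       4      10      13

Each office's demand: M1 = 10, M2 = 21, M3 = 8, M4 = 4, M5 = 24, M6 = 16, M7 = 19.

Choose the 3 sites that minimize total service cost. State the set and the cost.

Choose S1, S3 and S4; total service cost 538.

With exactly 3 open, each office uses its cheapest among the chosen.
{S1, S3, S4}: M1→S4 5·10=50, M2→S4 6·21=126, M3→S1 5·8=40, M4→S1 3·4=12, M5→S3 3·24=72, M6→S4 3·16=48, M7→S3 10·19=190. Service cost 538.
{S3, S4, S5}: service cost 544
{S2, S3, S4}: service cost 546
Among all 10 size-3 choices, {S1, S3, S4} is lowest.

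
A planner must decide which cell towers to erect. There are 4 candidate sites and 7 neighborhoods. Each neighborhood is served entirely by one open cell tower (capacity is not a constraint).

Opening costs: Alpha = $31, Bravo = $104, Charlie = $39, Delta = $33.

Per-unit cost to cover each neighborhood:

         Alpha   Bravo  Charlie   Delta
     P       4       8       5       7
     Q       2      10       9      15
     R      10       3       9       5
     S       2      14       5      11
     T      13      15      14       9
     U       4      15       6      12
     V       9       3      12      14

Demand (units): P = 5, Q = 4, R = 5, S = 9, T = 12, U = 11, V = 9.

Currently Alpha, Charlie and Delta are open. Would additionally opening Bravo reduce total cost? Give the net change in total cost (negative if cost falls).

No — net change +40 (cost rises by 40).

Current service cost with {Alpha, Charlie, Delta}: 304.
Adding Bravo: each neighborhood re-picks its cheapest; new service cost 240, saving 64.
Extra fixed cost: 104. Net change = 104 − 64 = 40.
(Totals: 407 → 447.)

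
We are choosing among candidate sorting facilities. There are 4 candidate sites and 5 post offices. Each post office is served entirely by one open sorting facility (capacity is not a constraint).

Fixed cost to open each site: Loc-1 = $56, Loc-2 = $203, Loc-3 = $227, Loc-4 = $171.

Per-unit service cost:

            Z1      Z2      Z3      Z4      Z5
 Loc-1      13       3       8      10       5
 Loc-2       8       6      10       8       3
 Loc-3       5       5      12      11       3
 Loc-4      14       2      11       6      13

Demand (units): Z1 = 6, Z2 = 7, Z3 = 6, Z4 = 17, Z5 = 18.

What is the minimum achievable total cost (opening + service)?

Minimum total cost: 463

For any fixed open set, each post office goes to its cheapest open site; total = fixed + service.
{Loc-1}: Z1→Loc-1 13·6=78, Z2→Loc-1 3·7=21, Z3→Loc-1 8·6=48, Z4→Loc-1 10·17=170, Z5→Loc-1 5·18=90. Service 407; fixed 56; total 463.
{Loc-2}: service 340 + fixed 203 = 543
{Loc-1, Loc-4}: service 332 + fixed 227 = 559
{Loc-1, Loc-2, Loc-3, Loc-4}: Z1→Loc-3 5·6=30, Z2→Loc-4 2·7=14, Z3→Loc-1 8·6=48, Z4→Loc-4 6·17=102, Z5→Loc-2 3·18=54. Service 248; fixed 657; total 905.
(All 15 nonempty subsets were checked; Loc-1 only is lowest.)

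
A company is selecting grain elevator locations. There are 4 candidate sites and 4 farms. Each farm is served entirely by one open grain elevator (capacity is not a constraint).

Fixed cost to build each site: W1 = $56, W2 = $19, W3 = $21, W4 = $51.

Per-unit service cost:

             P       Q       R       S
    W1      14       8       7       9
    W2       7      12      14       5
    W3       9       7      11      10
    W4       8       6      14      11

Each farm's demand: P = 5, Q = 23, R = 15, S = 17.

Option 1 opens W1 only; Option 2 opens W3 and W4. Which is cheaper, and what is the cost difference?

Option 1: {W1}: P→W1 14·5=70, Q→W1 8·23=184, R→W1 7·15=105, S→W1 9·17=153. Service 512; fixed 56; total 568.
Option 2: {W3, W4}: P→W4 8·5=40, Q→W4 6·23=138, R→W3 11·15=165, S→W3 10·17=170. Service 513; fixed 72; total 585.
Difference: |568 − 585| = 17.

Option 1 is cheaper by 17.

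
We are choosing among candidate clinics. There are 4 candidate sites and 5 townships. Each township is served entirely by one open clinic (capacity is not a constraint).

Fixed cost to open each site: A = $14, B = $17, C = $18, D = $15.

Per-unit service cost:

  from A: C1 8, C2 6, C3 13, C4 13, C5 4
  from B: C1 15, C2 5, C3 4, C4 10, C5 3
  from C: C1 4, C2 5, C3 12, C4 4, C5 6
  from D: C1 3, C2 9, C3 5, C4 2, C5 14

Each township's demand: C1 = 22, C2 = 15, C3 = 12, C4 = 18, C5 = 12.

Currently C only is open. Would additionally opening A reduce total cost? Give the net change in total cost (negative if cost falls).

Current service cost with {C}: 451.
Adding A: each township re-picks its cheapest; new service cost 427, saving 24.
Extra fixed cost: 14. Net change = 14 − 24 = -10.
(Totals: 469 → 459.)

Yes — net change −10 (cost falls by 10).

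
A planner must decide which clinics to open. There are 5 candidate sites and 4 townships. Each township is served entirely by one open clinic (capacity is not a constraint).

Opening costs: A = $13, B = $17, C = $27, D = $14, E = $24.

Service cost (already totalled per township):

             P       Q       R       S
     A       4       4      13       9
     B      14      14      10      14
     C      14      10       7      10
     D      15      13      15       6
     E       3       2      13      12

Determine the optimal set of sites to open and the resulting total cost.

Open A only; minimum total cost 43.

For any fixed open set, each township goes to its cheapest open site; total = fixed + service.
{A}: P→A 4, Q→A 4, R→A 13, S→A 9. Service 30; fixed 13; total 43.
{A, D}: service 27 + fixed 27 = 54
{E}: P→E 3, Q→E 2, R→E 13, S→E 12. Service 30; fixed 24; total 54.
{A, B, C, D, E}: P→E 3, Q→E 2, R→C 7, S→D 6. Service 18; fixed 95; total 113.
No other subset beats 43.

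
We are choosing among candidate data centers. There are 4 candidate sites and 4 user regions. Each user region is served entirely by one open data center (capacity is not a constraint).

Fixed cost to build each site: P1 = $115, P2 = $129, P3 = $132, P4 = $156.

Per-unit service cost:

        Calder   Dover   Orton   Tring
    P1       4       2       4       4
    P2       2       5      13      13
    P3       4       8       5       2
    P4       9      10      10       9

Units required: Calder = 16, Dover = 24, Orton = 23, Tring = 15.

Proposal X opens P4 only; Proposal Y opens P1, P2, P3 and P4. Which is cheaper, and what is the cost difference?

Proposal X: {P4}: Calder→P4 9·16=144, Dover→P4 10·24=240, Orton→P4 10·23=230, Tring→P4 9·15=135. Service 749; fixed 156; total 905.
Proposal Y: {P1, P2, P3, P4}: Calder→P2 2·16=32, Dover→P1 2·24=48, Orton→P1 4·23=92, Tring→P3 2·15=30. Service 202; fixed 532; total 734.
Difference: |905 − 734| = 171.

Proposal Y is cheaper by 171.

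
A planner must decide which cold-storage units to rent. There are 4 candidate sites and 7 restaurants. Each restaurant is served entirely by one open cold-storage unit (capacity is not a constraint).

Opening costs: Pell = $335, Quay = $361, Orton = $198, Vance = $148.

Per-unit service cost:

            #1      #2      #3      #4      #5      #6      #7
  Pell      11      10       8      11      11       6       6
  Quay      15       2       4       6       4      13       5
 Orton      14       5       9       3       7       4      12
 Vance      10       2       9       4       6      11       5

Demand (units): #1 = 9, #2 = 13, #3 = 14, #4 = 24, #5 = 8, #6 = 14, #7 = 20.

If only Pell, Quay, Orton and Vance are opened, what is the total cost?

Total cost: 1474

Each restaurant is assigned to its cheapest site among the open ones.
{Pell, Quay, Orton, Vance}: #1→Vance 10·9=90, #2→Quay 2·13=26, #3→Quay 4·14=56, #4→Orton 3·24=72, #5→Quay 4·8=32, #6→Orton 4·14=56, #7→Quay 5·20=100. Service 432; fixed 1042; total 1474.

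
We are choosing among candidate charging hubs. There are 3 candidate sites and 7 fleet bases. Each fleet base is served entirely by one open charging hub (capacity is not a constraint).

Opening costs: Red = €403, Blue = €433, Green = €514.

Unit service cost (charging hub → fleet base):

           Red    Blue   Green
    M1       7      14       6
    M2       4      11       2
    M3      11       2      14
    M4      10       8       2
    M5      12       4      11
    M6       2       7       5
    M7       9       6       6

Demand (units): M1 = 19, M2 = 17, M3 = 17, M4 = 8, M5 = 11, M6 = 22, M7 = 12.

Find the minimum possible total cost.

Minimum total cost: 1155

For any fixed open set, each fleet base goes to its cheapest open site; total = fixed + service.
{Red}: M1→Red 7·19=133, M2→Red 4·17=68, M3→Red 11·17=187, M4→Red 10·8=80, M5→Red 12·11=132, M6→Red 2·22=44, M7→Red 9·12=108. Service 752; fixed 403; total 1155.
{Green}: service 705 + fixed 514 = 1219
{Blue}: M1→Blue 14·19=266, M2→Blue 11·17=187, M3→Blue 2·17=34, M4→Blue 8·8=64, M5→Blue 4·11=44, M6→Blue 7·22=154, M7→Blue 6·12=72. Service 821; fixed 433; total 1254.
{Red, Blue, Green}: M1→Green 6·19=114, M2→Green 2·17=34, M3→Blue 2·17=34, M4→Green 2·8=16, M5→Blue 4·11=44, M6→Red 2·22=44, M7→Blue 6·12=72. Service 358; fixed 1350; total 1708.
No other subset beats 1155.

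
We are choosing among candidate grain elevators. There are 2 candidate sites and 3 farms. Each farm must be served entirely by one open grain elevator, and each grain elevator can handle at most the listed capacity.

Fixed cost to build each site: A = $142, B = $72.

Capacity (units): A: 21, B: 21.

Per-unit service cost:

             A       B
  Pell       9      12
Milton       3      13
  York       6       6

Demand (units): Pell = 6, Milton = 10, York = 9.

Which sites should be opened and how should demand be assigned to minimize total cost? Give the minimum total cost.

Minimum total cost: 352

Open {A, B}: Pell→A 9·6=54, Milton→A 3·10=30, York→B 6·9=54.
Loads: A carries 16/21, B carries 9/21. Service 138; fixed 214; total 352.
Next best feasible plan costs 370.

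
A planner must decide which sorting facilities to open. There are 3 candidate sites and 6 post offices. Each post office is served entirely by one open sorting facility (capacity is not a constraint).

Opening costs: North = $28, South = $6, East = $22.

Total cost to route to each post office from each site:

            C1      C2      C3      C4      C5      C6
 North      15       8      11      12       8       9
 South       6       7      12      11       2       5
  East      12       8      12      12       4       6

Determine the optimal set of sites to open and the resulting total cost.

For any fixed open set, each post office goes to its cheapest open site; total = fixed + service.
{South}: C1→South 6, C2→South 7, C3→South 12, C4→South 11, C5→South 2, C6→South 5. Service 43; fixed 6; total 49.
{South, East}: service 43 + fixed 28 = 71
{North, South}: service 42 + fixed 34 = 76
{North, South, East}: service 42 + fixed 56 = 98
No other subset beats 49.

Open South only; minimum total cost 49.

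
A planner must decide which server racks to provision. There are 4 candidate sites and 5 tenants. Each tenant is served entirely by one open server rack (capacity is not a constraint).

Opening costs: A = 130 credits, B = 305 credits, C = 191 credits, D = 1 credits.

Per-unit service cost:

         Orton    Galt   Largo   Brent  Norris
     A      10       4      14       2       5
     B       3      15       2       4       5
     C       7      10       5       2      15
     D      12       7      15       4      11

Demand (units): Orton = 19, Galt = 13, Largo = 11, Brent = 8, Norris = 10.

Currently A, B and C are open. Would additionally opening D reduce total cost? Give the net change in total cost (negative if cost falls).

Current service cost with {A, B, C}: 197.
Adding D: each tenant re-picks its cheapest; new service cost 197, saving 0.
Extra fixed cost: 1. Net change = 1 − 0 = 1.
(Totals: 823 → 824.)

No — net change +1 (cost rises by 1).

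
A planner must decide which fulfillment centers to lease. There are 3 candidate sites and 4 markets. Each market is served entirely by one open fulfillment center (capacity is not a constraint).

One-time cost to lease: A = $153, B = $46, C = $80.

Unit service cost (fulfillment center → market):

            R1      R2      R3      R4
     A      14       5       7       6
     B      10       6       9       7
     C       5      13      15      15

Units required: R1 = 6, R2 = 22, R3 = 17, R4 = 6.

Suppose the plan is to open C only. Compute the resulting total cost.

Total cost: 741

Each market is assigned to its cheapest site among the open ones.
{C}: R1→C 5·6=30, R2→C 13·22=286, R3→C 15·17=255, R4→C 15·6=90. Service 661; fixed 80; total 741.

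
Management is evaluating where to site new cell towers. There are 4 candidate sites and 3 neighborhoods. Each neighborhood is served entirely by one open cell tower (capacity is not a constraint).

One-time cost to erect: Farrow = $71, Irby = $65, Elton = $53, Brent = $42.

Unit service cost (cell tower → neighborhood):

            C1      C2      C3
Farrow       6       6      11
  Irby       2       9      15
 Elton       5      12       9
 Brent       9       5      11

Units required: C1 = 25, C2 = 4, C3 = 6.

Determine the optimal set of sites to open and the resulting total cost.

Open Irby only; minimum total cost 241.

For any fixed open set, each neighborhood goes to its cheapest open site; total = fixed + service.
{Irby}: C1→Irby 2·25=50, C2→Irby 9·4=36, C3→Irby 15·6=90. Service 176; fixed 65; total 241.
{Irby, Brent}: C1→Irby 2·25=50, C2→Brent 5·4=20, C3→Brent 11·6=66. Service 136; fixed 107; total 243.
{Irby, Elton}: service 140 + fixed 118 = 258
{Farrow, Irby, Elton, Brent}: service 124 + fixed 231 = 355
(All 15 nonempty subsets were checked; Irby only is lowest.)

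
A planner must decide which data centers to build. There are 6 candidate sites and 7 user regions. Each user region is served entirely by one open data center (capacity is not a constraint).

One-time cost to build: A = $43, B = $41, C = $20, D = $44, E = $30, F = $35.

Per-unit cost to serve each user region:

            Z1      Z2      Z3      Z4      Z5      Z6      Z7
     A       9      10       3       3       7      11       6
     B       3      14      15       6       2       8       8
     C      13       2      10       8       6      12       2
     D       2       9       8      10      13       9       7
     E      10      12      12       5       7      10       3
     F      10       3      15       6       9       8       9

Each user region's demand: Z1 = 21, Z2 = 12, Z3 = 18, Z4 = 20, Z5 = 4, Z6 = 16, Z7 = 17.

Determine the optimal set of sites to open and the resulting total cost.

For any fixed open set, each user region goes to its cheapest open site; total = fixed + service.
{A, B, C}: Z1→B 3·21=63, Z2→C 2·12=24, Z3→A 3·18=54, Z4→A 3·20=60, Z5→B 2·4=8, Z6→B 8·16=128, Z7→C 2·17=34. Service 371; fixed 104; total 475.
{A, C, D}: service 382 + fixed 107 = 489
{A, B, C, D}: service 350 + fixed 148 = 498
{A, B, C, D, E, F}: service 350 + fixed 213 = 563
No other subset beats 475.

Open A, B and C; minimum total cost 475.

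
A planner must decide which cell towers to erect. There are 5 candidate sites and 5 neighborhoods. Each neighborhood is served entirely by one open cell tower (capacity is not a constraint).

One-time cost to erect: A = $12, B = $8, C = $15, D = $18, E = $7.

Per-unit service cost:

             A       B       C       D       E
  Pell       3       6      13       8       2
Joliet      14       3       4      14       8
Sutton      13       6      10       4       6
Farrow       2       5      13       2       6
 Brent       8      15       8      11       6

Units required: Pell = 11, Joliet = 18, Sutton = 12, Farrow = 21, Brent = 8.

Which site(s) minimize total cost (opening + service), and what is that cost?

For any fixed open set, each neighborhood goes to its cheapest open site; total = fixed + service.
{B, D, E}: Pell→E 2·11=22, Joliet→B 3·18=54, Sutton→D 4·12=48, Farrow→D 2·21=42, Brent→E 6·8=48. Service 214; fixed 33; total 247.
{A, B, D, E}: Pell→E 2·11=22, Joliet→B 3·18=54, Sutton→D 4·12=48, Farrow→A 2·21=42, Brent→E 6·8=48. Service 214; fixed 45; total 259.
{B, C, D, E}: Pell→E 2·11=22, Joliet→B 3·18=54, Sutton→D 4·12=48, Farrow→D 2·21=42, Brent→E 6·8=48. Service 214; fixed 48; total 262.
{A, B, C, D, E}: service 214 + fixed 60 = 274
No other subset beats 247.

Open B, D and E; minimum total cost 247.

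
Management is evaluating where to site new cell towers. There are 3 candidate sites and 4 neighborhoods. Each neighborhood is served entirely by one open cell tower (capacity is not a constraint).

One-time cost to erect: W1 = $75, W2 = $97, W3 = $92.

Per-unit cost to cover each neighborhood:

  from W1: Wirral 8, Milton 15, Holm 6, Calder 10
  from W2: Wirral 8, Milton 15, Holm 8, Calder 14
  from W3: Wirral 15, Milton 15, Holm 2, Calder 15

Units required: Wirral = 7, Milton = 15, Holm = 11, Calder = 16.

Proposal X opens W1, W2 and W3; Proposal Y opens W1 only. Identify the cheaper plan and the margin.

Proposal Y is cheaper by 145.

Proposal X: {W1, W2, W3}: Wirral→W1 8·7=56, Milton→W1 15·15=225, Holm→W3 2·11=22, Calder→W1 10·16=160. Service 463; fixed 264; total 727.
Proposal Y: {W1}: Wirral→W1 8·7=56, Milton→W1 15·15=225, Holm→W1 6·11=66, Calder→W1 10·16=160. Service 507; fixed 75; total 582.
Difference: |727 − 582| = 145.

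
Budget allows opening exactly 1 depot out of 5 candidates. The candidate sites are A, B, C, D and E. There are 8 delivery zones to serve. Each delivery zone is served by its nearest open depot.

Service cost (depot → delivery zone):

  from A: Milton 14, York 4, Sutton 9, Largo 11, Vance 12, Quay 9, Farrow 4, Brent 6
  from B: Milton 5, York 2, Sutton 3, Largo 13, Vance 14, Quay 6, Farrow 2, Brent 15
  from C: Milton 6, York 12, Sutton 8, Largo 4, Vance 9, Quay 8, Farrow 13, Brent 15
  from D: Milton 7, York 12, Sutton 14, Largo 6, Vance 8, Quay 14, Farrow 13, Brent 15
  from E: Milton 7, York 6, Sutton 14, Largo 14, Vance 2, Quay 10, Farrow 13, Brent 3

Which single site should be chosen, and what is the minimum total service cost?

Choose B only; total service cost 60.

With exactly 1 open, each delivery zone uses its cheapest among the chosen.
{B}: Milton→B 5, York→B 2, Sutton→B 3, Largo→B 13, Vance→B 14, Quay→B 6, Farrow→B 2, Brent→B 15. Service cost 60.
{A}: service cost 69
{E}: service cost 69
Among all 5 size-1 choices, {B} is lowest.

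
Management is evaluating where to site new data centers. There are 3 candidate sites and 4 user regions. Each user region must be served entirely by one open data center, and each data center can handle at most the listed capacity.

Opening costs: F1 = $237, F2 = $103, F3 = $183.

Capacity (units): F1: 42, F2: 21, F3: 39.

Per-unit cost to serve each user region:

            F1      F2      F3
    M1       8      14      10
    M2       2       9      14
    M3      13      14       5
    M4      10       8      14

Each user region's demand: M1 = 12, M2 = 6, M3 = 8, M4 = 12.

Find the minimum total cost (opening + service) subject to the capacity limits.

Open {F1}: M1→F1 8·12=96, M2→F1 2·6=12, M3→F1 13·8=104, M4→F1 10·12=120.
Loads: F1 carries 38/42. Service 332; fixed 237; total 569.
Next best feasible plan costs 595.

Minimum total cost: 569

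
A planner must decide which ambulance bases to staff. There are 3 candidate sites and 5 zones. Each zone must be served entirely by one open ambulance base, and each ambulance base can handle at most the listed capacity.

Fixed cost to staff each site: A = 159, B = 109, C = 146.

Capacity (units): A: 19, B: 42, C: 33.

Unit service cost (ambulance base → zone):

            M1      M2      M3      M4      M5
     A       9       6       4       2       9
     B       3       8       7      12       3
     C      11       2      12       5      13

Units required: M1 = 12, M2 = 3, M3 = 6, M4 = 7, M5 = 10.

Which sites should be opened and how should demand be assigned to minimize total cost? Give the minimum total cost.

Minimum total cost: 325

Open {B}: M1→B 3·12=36, M2→B 8·3=24, M3→B 7·6=42, M4→B 12·7=84, M5→B 3·10=30.
Loads: B carries 38/42. Service 216; fixed 109; total 325.
Next best feasible plan costs 390.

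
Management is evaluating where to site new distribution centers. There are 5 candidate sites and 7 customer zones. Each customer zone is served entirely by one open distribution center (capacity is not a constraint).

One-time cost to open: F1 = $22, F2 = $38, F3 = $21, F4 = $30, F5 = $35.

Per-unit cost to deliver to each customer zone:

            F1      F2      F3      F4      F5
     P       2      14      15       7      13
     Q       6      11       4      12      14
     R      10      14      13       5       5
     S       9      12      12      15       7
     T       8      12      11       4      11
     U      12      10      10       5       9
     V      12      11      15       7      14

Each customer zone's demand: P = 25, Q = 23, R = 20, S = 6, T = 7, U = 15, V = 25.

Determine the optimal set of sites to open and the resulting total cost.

For any fixed open set, each customer zone goes to its cheapest open site; total = fixed + service.
{F1, F3, F4}: P→F1 2·25=50, Q→F3 4·23=92, R→F4 5·20=100, S→F1 9·6=54, T→F4 4·7=28, U→F4 5·15=75, V→F4 7·25=175. Service 574; fixed 73; total 647.
{F1, F3, F4, F5}: P→F1 2·25=50, Q→F3 4·23=92, R→F4 5·20=100, S→F5 7·6=42, T→F4 4·7=28, U→F4 5·15=75, V→F4 7·25=175. Service 562; fixed 108; total 670.
{F1, F4}: service 620 + fixed 52 = 672
{F1, F2, F3, F4, F5}: service 562 + fixed 146 = 708
No other subset beats 647.

Open F1, F3 and F4; minimum total cost 647.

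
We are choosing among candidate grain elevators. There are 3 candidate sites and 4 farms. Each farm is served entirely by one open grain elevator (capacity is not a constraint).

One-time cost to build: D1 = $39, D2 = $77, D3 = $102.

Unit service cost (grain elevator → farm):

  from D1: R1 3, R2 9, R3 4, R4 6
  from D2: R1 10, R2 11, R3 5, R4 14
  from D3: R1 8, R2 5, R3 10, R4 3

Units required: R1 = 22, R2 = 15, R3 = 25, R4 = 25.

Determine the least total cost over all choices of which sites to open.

For any fixed open set, each farm goes to its cheapest open site; total = fixed + service.
{D1, D3}: R1→D1 3·22=66, R2→D3 5·15=75, R3→D1 4·25=100, R4→D3 3·25=75. Service 316; fixed 141; total 457.
{D1}: service 451 + fixed 39 = 490
{D1, D2, D3}: service 316 + fixed 218 = 534
No other subset beats 457.

Minimum total cost: 457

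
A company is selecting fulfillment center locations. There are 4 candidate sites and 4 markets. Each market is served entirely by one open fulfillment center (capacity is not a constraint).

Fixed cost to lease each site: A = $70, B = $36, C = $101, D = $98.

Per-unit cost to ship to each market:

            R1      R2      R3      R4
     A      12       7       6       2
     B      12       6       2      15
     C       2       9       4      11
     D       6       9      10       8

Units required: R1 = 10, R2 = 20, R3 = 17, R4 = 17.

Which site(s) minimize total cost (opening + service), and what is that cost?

Open A and B; minimum total cost 414.

For any fixed open set, each market goes to its cheapest open site; total = fixed + service.
{A, B}: R1→A 12·10=120, R2→B 6·20=120, R3→B 2·17=34, R4→A 2·17=34. Service 308; fixed 106; total 414.
{A, B, C}: service 208 + fixed 207 = 415
{A, C}: service 262 + fixed 171 = 433
{A, B, C, D}: service 208 + fixed 305 = 513
No other subset beats 414.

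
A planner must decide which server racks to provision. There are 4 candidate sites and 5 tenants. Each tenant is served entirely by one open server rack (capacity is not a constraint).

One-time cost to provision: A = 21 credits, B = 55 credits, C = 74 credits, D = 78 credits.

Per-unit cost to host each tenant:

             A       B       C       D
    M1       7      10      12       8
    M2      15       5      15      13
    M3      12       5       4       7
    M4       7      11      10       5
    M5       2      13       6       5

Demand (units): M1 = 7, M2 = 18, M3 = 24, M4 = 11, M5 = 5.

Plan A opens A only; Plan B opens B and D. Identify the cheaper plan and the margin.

Plan B is cheaper by 236.

Plan A: {A}: M1→A 7·7=49, M2→A 15·18=270, M3→A 12·24=288, M4→A 7·11=77, M5→A 2·5=10. Service 694; fixed 21; total 715.
Plan B: {B, D}: M1→D 8·7=56, M2→B 5·18=90, M3→B 5·24=120, M4→D 5·11=55, M5→D 5·5=25. Service 346; fixed 133; total 479.
Difference: |715 − 479| = 236.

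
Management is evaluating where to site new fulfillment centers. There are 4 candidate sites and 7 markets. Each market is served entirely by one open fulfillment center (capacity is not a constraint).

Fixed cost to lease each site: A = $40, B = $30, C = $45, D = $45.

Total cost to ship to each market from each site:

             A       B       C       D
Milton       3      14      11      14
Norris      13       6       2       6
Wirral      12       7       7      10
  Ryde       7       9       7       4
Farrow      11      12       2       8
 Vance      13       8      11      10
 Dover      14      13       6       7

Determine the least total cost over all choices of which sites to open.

For any fixed open set, each market goes to its cheapest open site; total = fixed + service.
{C}: Milton→C 11, Norris→C 2, Wirral→C 7, Ryde→C 7, Farrow→C 2, Vance→C 11, Dover→C 6. Service 46; fixed 45; total 91.
{B}: Milton→B 14, Norris→B 6, Wirral→B 7, Ryde→B 9, Farrow→B 12, Vance→B 8, Dover→B 13. Service 69; fixed 30; total 99.
{D}: Milton→D 14, Norris→D 6, Wirral→D 10, Ryde→D 4, Farrow→D 8, Vance→D 10, Dover→D 7. Service 59; fixed 45; total 104.
{A, B, C, D}: service 32 + fixed 160 = 192
No other subset beats 91.

Minimum total cost: 91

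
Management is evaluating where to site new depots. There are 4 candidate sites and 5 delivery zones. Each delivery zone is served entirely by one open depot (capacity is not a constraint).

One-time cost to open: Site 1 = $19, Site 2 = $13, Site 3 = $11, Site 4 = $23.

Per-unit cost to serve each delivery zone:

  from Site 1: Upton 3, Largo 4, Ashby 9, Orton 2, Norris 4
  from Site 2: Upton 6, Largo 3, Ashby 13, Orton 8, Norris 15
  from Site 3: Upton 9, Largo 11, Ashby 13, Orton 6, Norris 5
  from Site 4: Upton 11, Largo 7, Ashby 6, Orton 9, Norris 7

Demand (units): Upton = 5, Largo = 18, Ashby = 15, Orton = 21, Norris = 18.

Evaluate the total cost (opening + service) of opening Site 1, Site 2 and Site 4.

Total cost: 328

Each delivery zone is assigned to its cheapest site among the open ones.
{Site 1, Site 2, Site 4}: Upton→Site 1 3·5=15, Largo→Site 2 3·18=54, Ashby→Site 4 6·15=90, Orton→Site 1 2·21=42, Norris→Site 1 4·18=72. Service 273; fixed 55; total 328.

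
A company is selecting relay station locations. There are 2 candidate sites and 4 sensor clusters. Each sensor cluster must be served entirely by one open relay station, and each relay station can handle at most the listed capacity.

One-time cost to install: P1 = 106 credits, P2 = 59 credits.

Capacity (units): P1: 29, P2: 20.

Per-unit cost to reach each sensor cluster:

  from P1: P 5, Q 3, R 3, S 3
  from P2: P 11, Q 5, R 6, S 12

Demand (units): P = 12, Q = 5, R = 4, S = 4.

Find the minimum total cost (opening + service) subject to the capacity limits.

Minimum total cost: 205

Open {P1}: P→P1 5·12=60, Q→P1 3·5=15, R→P1 3·4=12, S→P1 3·4=12.
Loads: P1 carries 25/29. Service 99; fixed 106; total 205.
Next best feasible plan costs 264.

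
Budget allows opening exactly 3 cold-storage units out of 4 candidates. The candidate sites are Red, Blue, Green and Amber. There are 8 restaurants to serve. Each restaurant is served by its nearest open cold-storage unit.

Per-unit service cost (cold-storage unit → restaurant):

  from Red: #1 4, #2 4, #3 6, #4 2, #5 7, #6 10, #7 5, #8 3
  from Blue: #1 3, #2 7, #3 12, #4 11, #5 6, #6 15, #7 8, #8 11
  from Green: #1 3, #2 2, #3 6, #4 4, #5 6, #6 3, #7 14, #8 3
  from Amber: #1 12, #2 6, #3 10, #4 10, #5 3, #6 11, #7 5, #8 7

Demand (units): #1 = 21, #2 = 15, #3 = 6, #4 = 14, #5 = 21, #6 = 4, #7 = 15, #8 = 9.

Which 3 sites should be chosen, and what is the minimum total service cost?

With exactly 3 open, each restaurant uses its cheapest among the chosen.
{Red, Green, Amber}: #1→Green 3·21=63, #2→Green 2·15=30, #3→Red 6·6=36, #4→Red 2·14=28, #5→Amber 3·21=63, #6→Green 3·4=12, #7→Red 5·15=75, #8→Red 3·9=27. Service cost 334.
{Blue, Green, Amber}: service cost 362
{Red, Blue, Amber}: service cost 392
Among all 4 size-3 choices, {Red, Green, Amber} is lowest.

Choose Red, Green and Amber; total service cost 334.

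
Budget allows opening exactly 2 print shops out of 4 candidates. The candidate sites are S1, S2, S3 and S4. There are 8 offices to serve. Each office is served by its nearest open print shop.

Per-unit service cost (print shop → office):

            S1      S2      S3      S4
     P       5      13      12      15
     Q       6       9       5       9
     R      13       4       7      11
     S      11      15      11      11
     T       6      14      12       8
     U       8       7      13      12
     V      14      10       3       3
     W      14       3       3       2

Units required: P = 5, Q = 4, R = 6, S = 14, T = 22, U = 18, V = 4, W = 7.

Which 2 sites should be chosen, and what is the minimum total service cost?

Choose S1 and S2; total service cost 546.

With exactly 2 open, each office uses its cheapest among the chosen.
{S1, S2}: P→S1 5·5=25, Q→S1 6·4=24, R→S2 4·6=24, S→S1 11·14=154, T→S1 6·22=132, U→S2 7·18=126, V→S2 10·4=40, W→S2 3·7=21. Service cost 546.
{S1, S3}: service cost 550
{S1, S4}: service cost 571
Among all 6 size-2 choices, {S1, S2} is lowest.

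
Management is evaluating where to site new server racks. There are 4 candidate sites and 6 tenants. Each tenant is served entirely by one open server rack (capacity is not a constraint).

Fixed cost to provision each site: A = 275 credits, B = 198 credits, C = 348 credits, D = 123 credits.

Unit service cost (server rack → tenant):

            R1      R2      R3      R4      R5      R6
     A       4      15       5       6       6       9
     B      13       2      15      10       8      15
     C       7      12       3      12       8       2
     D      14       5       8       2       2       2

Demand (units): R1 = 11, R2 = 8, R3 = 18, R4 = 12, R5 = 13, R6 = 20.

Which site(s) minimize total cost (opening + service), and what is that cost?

Open D only; minimum total cost 551.

For any fixed open set, each tenant goes to its cheapest open site; total = fixed + service.
{D}: R1→D 14·11=154, R2→D 5·8=40, R3→D 8·18=144, R4→D 2·12=24, R5→D 2·13=26, R6→D 2·20=40. Service 428; fixed 123; total 551.
{A, D}: service 264 + fixed 398 = 662
{B, D}: service 393 + fixed 321 = 714
{A, B, C, D}: R1→A 4·11=44, R2→B 2·8=16, R3→C 3·18=54, R4→D 2·12=24, R5→D 2·13=26, R6→C 2·20=40. Service 204; fixed 944; total 1148.
No other subset beats 551.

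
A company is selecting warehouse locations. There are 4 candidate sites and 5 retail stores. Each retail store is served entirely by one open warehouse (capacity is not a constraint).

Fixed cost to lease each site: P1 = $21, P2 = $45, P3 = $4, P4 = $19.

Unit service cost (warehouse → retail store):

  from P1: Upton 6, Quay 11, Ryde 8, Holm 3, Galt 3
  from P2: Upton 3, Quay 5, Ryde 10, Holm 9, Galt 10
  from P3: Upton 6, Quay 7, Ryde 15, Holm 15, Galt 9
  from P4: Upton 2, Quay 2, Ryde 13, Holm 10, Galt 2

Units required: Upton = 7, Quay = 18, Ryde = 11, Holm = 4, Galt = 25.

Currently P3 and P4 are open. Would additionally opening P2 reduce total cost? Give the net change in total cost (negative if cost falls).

No — net change +8 (cost rises by 8).

Current service cost with {P3, P4}: 283.
Adding P2: each retail store re-picks its cheapest; new service cost 246, saving 37.
Extra fixed cost: 45. Net change = 45 − 37 = 8.
(Totals: 306 → 314.)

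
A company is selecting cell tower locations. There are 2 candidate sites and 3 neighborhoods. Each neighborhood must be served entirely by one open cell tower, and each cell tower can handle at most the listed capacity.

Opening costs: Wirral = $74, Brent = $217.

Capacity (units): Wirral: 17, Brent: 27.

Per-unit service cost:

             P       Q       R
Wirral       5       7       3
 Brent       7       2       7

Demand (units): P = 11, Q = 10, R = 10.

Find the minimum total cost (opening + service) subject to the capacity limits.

Open {Wirral, Brent}: P→Brent 7·11=77, Q→Brent 2·10=20, R→Wirral 3·10=30.
Loads: Wirral carries 10/17, Brent carries 21/27. Service 127; fixed 291; total 418.
Next best feasible plan costs 436.

Minimum total cost: 418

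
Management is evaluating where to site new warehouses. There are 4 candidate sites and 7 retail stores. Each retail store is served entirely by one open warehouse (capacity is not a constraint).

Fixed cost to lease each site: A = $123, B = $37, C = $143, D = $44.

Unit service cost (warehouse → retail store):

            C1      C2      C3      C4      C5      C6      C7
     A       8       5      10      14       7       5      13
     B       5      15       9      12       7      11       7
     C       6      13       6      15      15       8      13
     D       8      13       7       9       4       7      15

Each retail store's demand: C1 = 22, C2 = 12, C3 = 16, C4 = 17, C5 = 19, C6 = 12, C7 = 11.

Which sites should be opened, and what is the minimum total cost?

Open B and D; minimum total cost 849.

For any fixed open set, each retail store goes to its cheapest open site; total = fixed + service.
{B, D}: C1→B 5·22=110, C2→D 13·12=156, C3→D 7·16=112, C4→D 9·17=153, C5→D 4·19=76, C6→D 7·12=84, C7→B 7·11=77. Service 768; fixed 81; total 849.
{A, B, D}: service 648 + fixed 204 = 852
{A, D}: C1→A 8·22=176, C2→A 5·12=60, C3→D 7·16=112, C4→D 9·17=153, C5→D 4·19=76, C6→A 5·12=60, C7→A 13·11=143. Service 780; fixed 167; total 947.
{A, B, C, D}: service 632 + fixed 347 = 979
(All 15 nonempty subsets were checked; B and D is lowest.)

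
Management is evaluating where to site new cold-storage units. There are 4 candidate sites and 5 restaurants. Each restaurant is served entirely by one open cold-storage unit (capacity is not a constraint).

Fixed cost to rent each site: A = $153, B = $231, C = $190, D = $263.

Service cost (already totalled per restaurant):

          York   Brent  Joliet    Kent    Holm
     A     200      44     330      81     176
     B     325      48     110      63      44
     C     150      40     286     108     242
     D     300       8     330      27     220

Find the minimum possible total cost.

Minimum total cost: 821

For any fixed open set, each restaurant goes to its cheapest open site; total = fixed + service.
{B}: York→B 325, Brent→B 48, Joliet→B 110, Kent→B 63, Holm→B 44. Service 590; fixed 231; total 821.
{B, C}: York→C 150, Brent→C 40, Joliet→B 110, Kent→B 63, Holm→B 44. Service 407; fixed 421; total 828.
{A, B}: service 461 + fixed 384 = 845
{A, B, C, D}: service 339 + fixed 837 = 1176
No other subset beats 821.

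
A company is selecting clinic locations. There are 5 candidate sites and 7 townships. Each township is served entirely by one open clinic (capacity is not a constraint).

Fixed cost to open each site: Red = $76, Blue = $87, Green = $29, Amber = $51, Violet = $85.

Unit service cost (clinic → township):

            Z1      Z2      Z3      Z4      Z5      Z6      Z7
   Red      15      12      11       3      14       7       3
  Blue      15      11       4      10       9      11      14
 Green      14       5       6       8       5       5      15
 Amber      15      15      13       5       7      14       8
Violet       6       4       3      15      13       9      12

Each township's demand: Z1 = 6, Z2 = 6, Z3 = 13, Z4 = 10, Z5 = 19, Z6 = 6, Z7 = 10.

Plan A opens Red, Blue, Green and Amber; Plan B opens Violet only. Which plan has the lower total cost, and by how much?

Plan A is cheaper by 161.

Plan A: {Red, Blue, Green, Amber}: Z1→Green 14·6=84, Z2→Green 5·6=30, Z3→Blue 4·13=52, Z4→Red 3·10=30, Z5→Green 5·19=95, Z6→Green 5·6=30, Z7→Red 3·10=30. Service 351; fixed 243; total 594.
Plan B: {Violet}: Z1→Violet 6·6=36, Z2→Violet 4·6=24, Z3→Violet 3·13=39, Z4→Violet 15·10=150, Z5→Violet 13·19=247, Z6→Violet 9·6=54, Z7→Violet 12·10=120. Service 670; fixed 85; total 755.
Difference: |594 − 755| = 161.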